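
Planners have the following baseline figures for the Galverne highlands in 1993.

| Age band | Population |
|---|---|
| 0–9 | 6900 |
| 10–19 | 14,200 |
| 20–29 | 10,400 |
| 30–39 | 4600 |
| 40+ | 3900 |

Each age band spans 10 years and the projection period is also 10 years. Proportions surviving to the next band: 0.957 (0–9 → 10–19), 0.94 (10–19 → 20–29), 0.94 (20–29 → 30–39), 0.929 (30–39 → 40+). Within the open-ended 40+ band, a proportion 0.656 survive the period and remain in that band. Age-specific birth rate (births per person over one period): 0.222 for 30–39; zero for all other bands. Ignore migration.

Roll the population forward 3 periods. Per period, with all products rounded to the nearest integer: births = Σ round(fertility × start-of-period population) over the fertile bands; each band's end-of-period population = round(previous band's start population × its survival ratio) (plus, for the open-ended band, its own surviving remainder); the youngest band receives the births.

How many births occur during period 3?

(Bands numbered youngest = 1 to oldest = 5.)
Period 1:
Births: 4600 × 0.222 = 1021
Band 2: 6900 × 0.957 = 6603
Band 3: 14200 × 0.94 = 13348
Band 4: 10400 × 0.94 = 9776
Band 5: 4600 × 0.929 + 3900 × 0.656 = 4273 + 2558 = 6831
End of period: [1021, 6603, 13348, 9776, 6831]
Period 2:
Births: 9776 × 0.222 = 2170
Band 2: 1021 × 0.957 = 977
Band 3: 6603 × 0.94 = 6207
Band 4: 13348 × 0.94 = 12547
Band 5: 9776 × 0.929 + 6831 × 0.656 = 9082 + 4481 = 13563
End of period: [2170, 977, 6207, 12547, 13563]
Period 3:
Births: 12547 × 0.222 = 2785
Band 2: 2170 × 0.957 = 2077
Band 3: 977 × 0.94 = 918
Band 4: 6207 × 0.94 = 5835
Band 5: 12547 × 0.929 + 13563 × 0.656 = 11656 + 8897 = 20553
End of period: [2785, 2077, 918, 5835, 20553]

2785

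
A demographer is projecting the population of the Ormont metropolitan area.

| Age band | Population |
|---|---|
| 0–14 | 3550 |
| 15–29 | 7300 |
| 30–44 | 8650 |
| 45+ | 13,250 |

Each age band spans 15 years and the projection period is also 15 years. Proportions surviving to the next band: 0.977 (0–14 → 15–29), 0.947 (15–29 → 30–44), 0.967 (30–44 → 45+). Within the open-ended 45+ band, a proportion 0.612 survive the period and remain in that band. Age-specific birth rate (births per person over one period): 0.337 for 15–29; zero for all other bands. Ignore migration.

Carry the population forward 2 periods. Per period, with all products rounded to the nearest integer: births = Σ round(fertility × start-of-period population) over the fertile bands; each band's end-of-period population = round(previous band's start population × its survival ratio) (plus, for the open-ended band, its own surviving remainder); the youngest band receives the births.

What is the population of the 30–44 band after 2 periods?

Call the groups 1 to 4, youngest first.
Period 1.
Births: 7300 × 0.337 = 2460
Group 2: 3550 × 0.977 = 3468
Group 3: 7300 × 0.947 = 6913
Group 4: 8650 × 0.967 + 13250 × 0.612 = 8365 + 8109 = 16474
→ [2460, 3468, 6913, 16474]
Period 2.
Births: 3468 × 0.337 = 1169
Group 2: 2460 × 0.977 = 2403
Group 3: 3468 × 0.947 = 3284
Group 4: 6913 × 0.967 + 16474 × 0.612 = 6685 + 10082 = 16767
→ [1169, 2403, 3284, 16767]

3284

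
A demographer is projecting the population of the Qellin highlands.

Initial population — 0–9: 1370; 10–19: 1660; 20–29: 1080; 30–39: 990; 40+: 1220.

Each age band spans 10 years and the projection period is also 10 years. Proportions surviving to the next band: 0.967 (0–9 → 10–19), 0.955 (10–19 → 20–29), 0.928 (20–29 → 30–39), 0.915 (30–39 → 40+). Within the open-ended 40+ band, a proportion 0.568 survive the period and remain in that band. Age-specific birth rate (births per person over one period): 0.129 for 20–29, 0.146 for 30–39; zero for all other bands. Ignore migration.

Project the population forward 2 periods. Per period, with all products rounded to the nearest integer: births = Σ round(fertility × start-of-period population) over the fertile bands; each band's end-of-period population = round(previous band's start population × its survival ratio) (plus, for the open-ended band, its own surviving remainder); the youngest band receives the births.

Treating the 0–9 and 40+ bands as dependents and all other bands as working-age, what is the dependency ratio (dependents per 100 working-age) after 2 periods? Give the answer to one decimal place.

72.2

Period 1:
Births: 1080 × 0.129 = 139  |  990 × 0.146 = 145 → total 284
10–19: 1370 × 0.967 = 1325
20–29: 1660 × 0.955 = 1585
30–39: 1080 × 0.928 = 1002
40+: 990 × 0.915 + 1220 × 0.568 = 906 + 693 = 1599
End of period: [284, 1325, 1585, 1002, 1599]
Period 2:
Births: 1585 × 0.129 = 204  |  1002 × 0.146 = 146 → total 350
10–19: 284 × 0.967 = 275
20–29: 1325 × 0.955 = 1265
30–39: 1585 × 0.928 = 1471
40+: 1002 × 0.915 + 1599 × 0.568 = 917 + 908 = 1825
End of period: [350, 275, 1265, 1471, 1825]
Dependents (band 0–9 + band 40+) = 350 + 1825 = 2175; working-age = 3011; ratio = 2175/3011 × 100 = 72.2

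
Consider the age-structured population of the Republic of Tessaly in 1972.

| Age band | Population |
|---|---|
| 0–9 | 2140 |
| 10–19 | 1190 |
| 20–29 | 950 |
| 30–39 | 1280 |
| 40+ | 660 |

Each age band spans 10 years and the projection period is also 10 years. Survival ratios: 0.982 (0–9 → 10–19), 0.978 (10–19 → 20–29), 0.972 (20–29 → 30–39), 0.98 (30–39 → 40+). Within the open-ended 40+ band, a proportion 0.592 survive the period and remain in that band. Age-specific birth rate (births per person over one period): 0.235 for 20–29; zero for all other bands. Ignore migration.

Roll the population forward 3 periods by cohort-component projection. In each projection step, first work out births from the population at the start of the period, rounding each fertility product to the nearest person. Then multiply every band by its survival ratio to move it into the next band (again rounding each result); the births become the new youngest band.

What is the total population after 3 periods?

5183

(Bands numbered youngest = 1 to oldest = 5.)
Period 1:
Births: 950 * 0.235 = 223
Band 2: 2140 * 0.982 = 2101
Band 3: 1190 * 0.978 = 1164
Band 4: 950 * 0.972 = 923
Band 5: 1280 * 0.98 + 660 * 0.592 = 1254 + 391 = 1645
Giving 223 / 2101 / 1164 / 923 / 1645.
Period 2:
Births: 1164 * 0.235 = 274
Band 2: 223 * 0.982 = 219
Band 3: 2101 * 0.978 = 2055
Band 4: 1164 * 0.972 = 1131
Band 5: 923 * 0.98 + 1645 * 0.592 = 905 + 974 = 1879
Giving 274 / 219 / 2055 / 1131 / 1879.
Period 3:
Births: 2055 * 0.235 = 483
Band 2: 274 * 0.982 = 269
Band 3: 219 * 0.978 = 214
Band 4: 2055 * 0.972 = 1997
Band 5: 1131 * 0.98 + 1879 * 0.592 = 1108 + 1112 = 2220
Giving 483 / 269 / 214 / 1997 / 2220.
Total after period 3: 483 + 269 + 214 + 1997 + 2220 = 5183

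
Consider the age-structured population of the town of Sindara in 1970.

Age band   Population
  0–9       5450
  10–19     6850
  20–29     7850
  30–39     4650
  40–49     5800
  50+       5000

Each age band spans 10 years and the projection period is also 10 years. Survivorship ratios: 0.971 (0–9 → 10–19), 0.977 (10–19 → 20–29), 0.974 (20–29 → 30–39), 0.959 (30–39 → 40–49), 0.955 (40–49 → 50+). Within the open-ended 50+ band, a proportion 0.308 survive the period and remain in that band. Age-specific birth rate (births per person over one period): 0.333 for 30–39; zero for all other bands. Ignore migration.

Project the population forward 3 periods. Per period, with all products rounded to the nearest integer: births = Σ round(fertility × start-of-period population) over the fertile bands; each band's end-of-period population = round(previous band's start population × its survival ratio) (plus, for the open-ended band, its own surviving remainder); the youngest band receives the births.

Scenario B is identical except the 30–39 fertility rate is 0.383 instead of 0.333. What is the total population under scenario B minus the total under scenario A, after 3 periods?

918

Numbering the groups 1..6 from youngest to oldest:
Period 1.
Births: 4650 × 0.333 = 1548
Group 2: 5450 × 0.971 = 5292
Group 3: 6850 × 0.977 = 6692
Group 4: 7850 × 0.974 = 7646
Group 5: 4650 × 0.959 = 4459
Group 6: 5800 × 0.955 + 5000 × 0.308 = 5539 + 1540 = 7079
Giving 1548 / 5292 / 6692 / 7646 / 4459 / 7079.
Period 2.
Births: 7646 × 0.333 = 2546
Group 2: 1548 × 0.971 = 1503
Group 3: 5292 × 0.977 = 5170
Group 4: 6692 × 0.974 = 6518
Group 5: 7646 × 0.959 = 7333
Group 6: 4459 × 0.955 + 7079 × 0.308 = 4258 + 2180 = 6438
Giving 2546 / 1503 / 5170 / 6518 / 7333 / 6438.
Period 3.
Births: 6518 × 0.333 = 2170
Group 2: 2546 × 0.971 = 2472
Group 3: 1503 × 0.977 = 1468
Group 4: 5170 × 0.974 = 5036
Group 5: 6518 × 0.959 = 6251
Group 6: 7333 × 0.955 + 6438 × 0.308 = 7003 + 1983 = 8986
Giving 2170 / 2472 / 1468 / 5036 / 6251 / 8986.
Scenario A total after 3 periods: 26383
Scenario B projection —
Period 1.
Births: 4650 × 0.383 = 1781
Group 2: 5450 × 0.971 = 5292
Group 3: 6850 × 0.977 = 6692
Group 4: 7850 × 0.974 = 7646
Group 5: 4650 × 0.959 = 4459
Group 6: 5800 × 0.955 + 5000 × 0.308 = 5539 + 1540 = 7079
Giving 1781 / 5292 / 6692 / 7646 / 4459 / 7079.
Period 2.
Births: 7646 × 0.383 = 2928
Group 2: 1781 × 0.971 = 1729
Group 3: 5292 × 0.977 = 5170
Group 4: 6692 × 0.974 = 6518
Group 5: 7646 × 0.959 = 7333
Group 6: 4459 × 0.955 + 7079 × 0.308 = 4258 + 2180 = 6438
Giving 2928 / 1729 / 5170 / 6518 / 7333 / 6438.
Period 3.
Births: 6518 × 0.383 = 2496
Group 2: 2928 × 0.971 = 2843
Group 3: 1729 × 0.977 = 1689
Group 4: 5170 × 0.974 = 5036
Group 5: 6518 × 0.959 = 6251
Group 6: 7333 × 0.955 + 6438 × 0.308 = 7003 + 1983 = 8986
Giving 2496 / 2843 / 1689 / 5036 / 6251 / 8986.
Scenario B total after 3 periods: 27301
Difference B − A = 27301 − 26383 = 918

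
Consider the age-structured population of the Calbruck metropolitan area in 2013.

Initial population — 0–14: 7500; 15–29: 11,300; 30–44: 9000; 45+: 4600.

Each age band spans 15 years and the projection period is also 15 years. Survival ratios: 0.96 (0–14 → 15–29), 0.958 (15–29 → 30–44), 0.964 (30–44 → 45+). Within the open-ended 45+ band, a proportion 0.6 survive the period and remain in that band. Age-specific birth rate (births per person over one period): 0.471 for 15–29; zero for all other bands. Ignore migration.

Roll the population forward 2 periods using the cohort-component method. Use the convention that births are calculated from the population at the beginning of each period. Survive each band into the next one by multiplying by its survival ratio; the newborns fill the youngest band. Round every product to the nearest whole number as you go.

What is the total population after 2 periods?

— Period 1 —
Births: 11300 × 0.471 = 5322
15–29: 7500 × 0.96 = 7200
30–44: 11300 × 0.958 = 10825
45+: 9000 × 0.964 + 4600 × 0.6 = 8676 + 2760 = 11436
→ [5322, 7200, 10825, 11436]
— Period 2 —
Births: 7200 × 0.471 = 3391
15–29: 5322 × 0.96 = 5109
30–44: 7200 × 0.958 = 6898
45+: 10825 × 0.964 + 11436 × 0.6 = 10435 + 6862 = 17297
→ [3391, 5109, 6898, 17297]
Total after period 2: 3391 + 5109 + 6898 + 17297 = 32695

32695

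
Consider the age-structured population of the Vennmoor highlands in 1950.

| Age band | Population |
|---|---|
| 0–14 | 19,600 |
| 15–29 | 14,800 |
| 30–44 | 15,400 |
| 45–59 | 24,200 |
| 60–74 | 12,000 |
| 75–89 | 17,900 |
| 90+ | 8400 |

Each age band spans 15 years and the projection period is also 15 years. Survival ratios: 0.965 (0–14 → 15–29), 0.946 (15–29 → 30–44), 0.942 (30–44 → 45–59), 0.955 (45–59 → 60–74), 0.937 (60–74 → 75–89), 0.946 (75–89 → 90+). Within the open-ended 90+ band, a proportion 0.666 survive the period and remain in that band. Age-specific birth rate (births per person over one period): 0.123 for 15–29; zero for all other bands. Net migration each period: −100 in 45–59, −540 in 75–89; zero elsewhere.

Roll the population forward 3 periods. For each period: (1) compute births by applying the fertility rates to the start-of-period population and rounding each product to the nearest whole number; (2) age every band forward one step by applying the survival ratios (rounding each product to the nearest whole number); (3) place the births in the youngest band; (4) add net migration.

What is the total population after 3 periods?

82440

— Period 1 —
Births: 14800 × 0.123 = 1820
15–29: 19600 × 0.965 = 18914
30–44: 14800 × 0.946 = 14001
45–59: 15400 × 0.942 = 14507
60–74: 24200 × 0.955 = 23111
75–89: 12000 × 0.937 = 11244
90+: 17900 × 0.946 + 8400 × 0.666 = 16933 + 5594 = 22527
Net migration: 45–59 − 100 → 14407; 75–89 − 540 → 10704
End of period: [1820, 18914, 14001, 14407, 23111, 10704, 22527]
— Period 2 —
Births: 18914 × 0.123 = 2326
15–29: 1820 × 0.965 = 1756
30–44: 18914 × 0.946 = 17893
45–59: 14001 × 0.942 = 13189
60–74: 14407 × 0.955 = 13759
75–89: 23111 × 0.937 = 21655
90+: 10704 × 0.946 + 22527 × 0.666 = 10126 + 15003 = 25129
Net migration: 45–59 − 100 → 13089; 75–89 − 540 → 21115
End of period: [2326, 1756, 17893, 13089, 13759, 21115, 25129]
— Period 3 —
Births: 1756 × 0.123 = 216
15–29: 2326 × 0.965 = 2245
30–44: 1756 × 0.946 = 1661
45–59: 17893 × 0.942 = 16855
60–74: 13089 × 0.955 = 12500
75–89: 13759 × 0.937 = 12892
90+: 21115 × 0.946 + 25129 × 0.666 = 19975 + 16736 = 36711
Net migration: 45–59 − 100 → 16755; 75–89 − 540 → 12352
End of period: [216, 2245, 1661, 16755, 12500, 12352, 36711]
Total after period 3: 216 + 2245 + 1661 + 16755 + 12500 + 12352 + 36711 = 82440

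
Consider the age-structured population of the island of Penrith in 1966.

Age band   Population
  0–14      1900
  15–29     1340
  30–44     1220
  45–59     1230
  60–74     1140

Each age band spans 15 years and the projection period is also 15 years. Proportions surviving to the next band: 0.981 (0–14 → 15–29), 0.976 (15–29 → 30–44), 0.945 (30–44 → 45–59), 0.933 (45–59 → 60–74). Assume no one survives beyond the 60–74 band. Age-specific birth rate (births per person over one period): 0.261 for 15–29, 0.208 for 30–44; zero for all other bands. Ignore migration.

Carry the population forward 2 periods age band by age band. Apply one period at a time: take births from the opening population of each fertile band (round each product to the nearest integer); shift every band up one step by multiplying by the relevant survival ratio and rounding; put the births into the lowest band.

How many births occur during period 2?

Period 1.
Births: 1340 × 0.261 = 350 ; 1220 × 0.208 = 254 ⇒ total 604
15–29: 1900 × 0.981 = 1864
30–44: 1340 × 0.976 = 1308
45–59: 1220 × 0.945 = 1153
60–74: 1230 × 0.933 = 1148
End of period: [604, 1864, 1308, 1153, 1148]
Period 2.
Births: 1864 × 0.261 = 487 ; 1308 × 0.208 = 272 ⇒ total 759
15–29: 604 × 0.981 = 593
30–44: 1864 × 0.976 = 1819
45–59: 1308 × 0.945 = 1236
60–74: 1153 × 0.933 = 1076
End of period: [759, 593, 1819, 1236, 1076]

759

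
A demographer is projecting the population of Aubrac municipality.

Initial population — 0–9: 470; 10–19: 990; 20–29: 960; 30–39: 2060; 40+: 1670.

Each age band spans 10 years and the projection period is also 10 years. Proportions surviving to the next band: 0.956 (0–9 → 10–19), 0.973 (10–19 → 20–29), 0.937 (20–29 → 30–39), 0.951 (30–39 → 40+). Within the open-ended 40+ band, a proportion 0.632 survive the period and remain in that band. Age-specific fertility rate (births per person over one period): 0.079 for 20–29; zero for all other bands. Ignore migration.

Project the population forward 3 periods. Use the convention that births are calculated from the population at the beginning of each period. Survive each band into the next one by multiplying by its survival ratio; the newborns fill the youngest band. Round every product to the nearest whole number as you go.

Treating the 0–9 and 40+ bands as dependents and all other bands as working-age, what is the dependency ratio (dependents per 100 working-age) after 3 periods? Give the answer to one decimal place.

477.0

Period 1:
Births: 960 × 0.079 = 76
10–19: 470 × 0.956 = 449
20–29: 990 × 0.973 = 963
30–39: 960 × 0.937 = 900
40+: 2060 × 0.951 + 1670 × 0.632 = 1959 + 1055 = 3014
→ [76, 449, 963, 900, 3014]
Period 2:
Births: 963 × 0.079 = 76
10–19: 76 × 0.956 = 73
20–29: 449 × 0.973 = 437
30–39: 963 × 0.937 = 902
40+: 900 × 0.951 + 3014 × 0.632 = 856 + 1905 = 2761
→ [76, 73, 437, 902, 2761]
Period 3:
Births: 437 × 0.079 = 35
10–19: 76 × 0.956 = 73
20–29: 73 × 0.973 = 71
30–39: 437 × 0.937 = 409
40+: 902 × 0.951 + 2761 × 0.632 = 858 + 1745 = 2603
→ [35, 73, 71, 409, 2603]
Dependents (band 0–9 + band 40+) = 35 + 2603 = 2638; working-age = 553; ratio = 2638/553 × 100 = 477.0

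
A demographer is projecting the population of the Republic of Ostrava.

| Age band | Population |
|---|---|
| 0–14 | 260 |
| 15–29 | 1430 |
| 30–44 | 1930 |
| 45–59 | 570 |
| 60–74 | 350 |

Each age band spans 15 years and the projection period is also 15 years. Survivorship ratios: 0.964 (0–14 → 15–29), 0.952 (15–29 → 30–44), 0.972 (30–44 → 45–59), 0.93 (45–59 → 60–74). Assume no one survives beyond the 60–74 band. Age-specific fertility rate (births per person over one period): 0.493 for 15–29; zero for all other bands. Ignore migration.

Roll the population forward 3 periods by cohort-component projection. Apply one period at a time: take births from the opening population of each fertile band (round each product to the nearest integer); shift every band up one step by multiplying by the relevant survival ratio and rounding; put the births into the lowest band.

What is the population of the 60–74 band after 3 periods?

Period 1.
Births: 1430 × 0.493 = 705
15–29: 260 × 0.964 = 251
30–44: 1430 × 0.952 = 1361
45–59: 1930 × 0.972 = 1876
60–74: 570 × 0.93 = 530
Giving 705 / 251 / 1361 / 1876 / 530.
Period 2.
Births: 251 × 0.493 = 124
15–29: 705 × 0.964 = 680
30–44: 251 × 0.952 = 239
45–59: 1361 × 0.972 = 1323
60–74: 1876 × 0.93 = 1745
Giving 124 / 680 / 239 / 1323 / 1745.
Period 3.
Births: 680 × 0.493 = 335
15–29: 124 × 0.964 = 120
30–44: 680 × 0.952 = 647
45–59: 239 × 0.972 = 232
60–74: 1323 × 0.93 = 1230
Giving 335 / 120 / 647 / 232 / 1230.

1230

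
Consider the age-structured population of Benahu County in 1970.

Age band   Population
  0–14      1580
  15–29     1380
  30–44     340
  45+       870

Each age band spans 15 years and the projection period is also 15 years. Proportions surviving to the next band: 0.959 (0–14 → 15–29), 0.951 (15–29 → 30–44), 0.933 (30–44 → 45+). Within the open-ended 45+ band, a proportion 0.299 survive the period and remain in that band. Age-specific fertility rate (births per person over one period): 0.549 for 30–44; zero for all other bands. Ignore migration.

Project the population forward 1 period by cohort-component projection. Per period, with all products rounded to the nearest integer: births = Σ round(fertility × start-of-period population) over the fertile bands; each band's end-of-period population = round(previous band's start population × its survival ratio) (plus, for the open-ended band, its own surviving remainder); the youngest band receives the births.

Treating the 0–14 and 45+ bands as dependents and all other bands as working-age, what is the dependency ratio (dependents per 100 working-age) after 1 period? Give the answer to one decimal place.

Call the groups 1 to 4, youngest first.
[period 1]
Births: 340 * 0.549 = 187
Group 2: 1580 * 0.959 = 1515
Group 3: 1380 * 0.951 = 1312
Group 4: 340 * 0.933 + 870 * 0.299 = 317 + 260 = 577
End of period: [187, 1515, 1312, 577]
Dependents (band 0–14 + band 45+) = 187 + 577 = 764; working-age = 2827; ratio = 764/2827 × 100 = 27.0

27.0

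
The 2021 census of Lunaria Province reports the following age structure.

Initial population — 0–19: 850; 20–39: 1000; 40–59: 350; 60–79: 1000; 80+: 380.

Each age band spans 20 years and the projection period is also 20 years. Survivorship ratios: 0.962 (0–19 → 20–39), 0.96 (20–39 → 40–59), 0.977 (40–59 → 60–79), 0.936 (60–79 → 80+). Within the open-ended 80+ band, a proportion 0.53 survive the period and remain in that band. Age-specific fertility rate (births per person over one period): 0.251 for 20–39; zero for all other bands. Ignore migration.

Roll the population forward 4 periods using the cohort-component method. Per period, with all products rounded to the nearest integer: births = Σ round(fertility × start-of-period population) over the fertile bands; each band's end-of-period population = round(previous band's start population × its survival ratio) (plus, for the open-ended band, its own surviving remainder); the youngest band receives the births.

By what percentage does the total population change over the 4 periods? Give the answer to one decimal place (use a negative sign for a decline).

-45.1

Period 1.
Births: 1000 * 0.251 = 251
20–39: 850 * 0.962 = 818
40–59: 1000 * 0.96 = 960
60–79: 350 * 0.977 = 342
80+: 1000 * 0.936 + 380 * 0.53 = 936 + 201 = 1137
Giving 251 / 818 / 960 / 342 / 1137.
Period 2.
Births: 818 * 0.251 = 205
20–39: 251 * 0.962 = 241
40–59: 818 * 0.96 = 785
60–79: 960 * 0.977 = 938
80+: 342 * 0.936 + 1137 * 0.53 = 320 + 603 = 923
Giving 205 / 241 / 785 / 938 / 923.
Period 3.
Births: 241 * 0.251 = 60
20–39: 205 * 0.962 = 197
40–59: 241 * 0.96 = 231
60–79: 785 * 0.977 = 767
80+: 938 * 0.936 + 923 * 0.53 = 878 + 489 = 1367
Giving 60 / 197 / 231 / 767 / 1367.
Period 4.
Births: 197 * 0.251 = 49
20–39: 60 * 0.962 = 58
40–59: 197 * 0.96 = 189
60–79: 231 * 0.977 = 226
80+: 767 * 0.936 + 1367 * 0.53 = 718 + 725 = 1443
Giving 49 / 58 / 189 / 226 / 1443.
Total: 3580 → 1965; change = -1615; percentage change = -45.1%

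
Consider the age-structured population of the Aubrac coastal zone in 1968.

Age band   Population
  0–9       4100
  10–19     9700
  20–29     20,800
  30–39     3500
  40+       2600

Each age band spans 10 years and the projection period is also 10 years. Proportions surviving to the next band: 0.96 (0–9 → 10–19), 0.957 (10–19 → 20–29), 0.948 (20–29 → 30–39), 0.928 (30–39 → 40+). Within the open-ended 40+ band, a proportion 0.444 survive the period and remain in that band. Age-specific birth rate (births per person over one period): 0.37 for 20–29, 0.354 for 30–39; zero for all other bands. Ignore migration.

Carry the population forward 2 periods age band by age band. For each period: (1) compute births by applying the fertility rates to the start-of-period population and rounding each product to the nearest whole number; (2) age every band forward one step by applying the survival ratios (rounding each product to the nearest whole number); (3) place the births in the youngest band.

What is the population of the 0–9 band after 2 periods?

10415

[period 1]
Births: 20800 * 0.37 = 7696  |  3500 * 0.354 = 1239 → 8935
10–19: 4100 * 0.96 = 3936
20–29: 9700 * 0.957 = 9283
30–39: 20800 * 0.948 = 19718
40+: 3500 * 0.928 + 2600 * 0.444 = 3248 + 1154 = 4402
End of period: [8935, 3936, 9283, 19718, 4402]
[period 2]
Births: 9283 * 0.37 = 3435  |  19718 * 0.354 = 6980 → 10415
10–19: 8935 * 0.96 = 8578
20–29: 3936 * 0.957 = 3767
30–39: 9283 * 0.948 = 8800
40+: 19718 * 0.928 + 4402 * 0.444 = 18298 + 1954 = 20252
End of period: [10415, 8578, 3767, 8800, 20252]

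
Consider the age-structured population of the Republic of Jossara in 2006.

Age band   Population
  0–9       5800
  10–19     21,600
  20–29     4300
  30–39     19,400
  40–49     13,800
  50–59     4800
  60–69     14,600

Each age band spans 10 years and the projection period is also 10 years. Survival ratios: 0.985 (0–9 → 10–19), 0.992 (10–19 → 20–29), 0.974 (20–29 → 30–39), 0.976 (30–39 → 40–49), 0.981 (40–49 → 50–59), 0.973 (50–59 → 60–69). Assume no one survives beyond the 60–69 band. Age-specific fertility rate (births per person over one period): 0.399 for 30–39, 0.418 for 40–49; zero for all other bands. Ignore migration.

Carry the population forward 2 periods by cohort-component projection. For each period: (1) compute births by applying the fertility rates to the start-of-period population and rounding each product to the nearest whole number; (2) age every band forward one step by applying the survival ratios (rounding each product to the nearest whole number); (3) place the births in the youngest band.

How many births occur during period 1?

(Bands numbered youngest = 1 to oldest = 7.)
— Period 1 —
Births: 19400 * 0.399 = 7741  |  13800 * 0.418 = 5768 → total 13509
Band 2: 5800 * 0.985 = 5713
Band 3: 21600 * 0.992 = 21427
Band 4: 4300 * 0.974 = 4188
Band 5: 19400 * 0.976 = 18934
Band 6: 13800 * 0.981 = 13538
Band 7: 4800 * 0.973 = 4670
Giving 13509 / 5713 / 21427 / 4188 / 18934 / 13538 / 4670.

13509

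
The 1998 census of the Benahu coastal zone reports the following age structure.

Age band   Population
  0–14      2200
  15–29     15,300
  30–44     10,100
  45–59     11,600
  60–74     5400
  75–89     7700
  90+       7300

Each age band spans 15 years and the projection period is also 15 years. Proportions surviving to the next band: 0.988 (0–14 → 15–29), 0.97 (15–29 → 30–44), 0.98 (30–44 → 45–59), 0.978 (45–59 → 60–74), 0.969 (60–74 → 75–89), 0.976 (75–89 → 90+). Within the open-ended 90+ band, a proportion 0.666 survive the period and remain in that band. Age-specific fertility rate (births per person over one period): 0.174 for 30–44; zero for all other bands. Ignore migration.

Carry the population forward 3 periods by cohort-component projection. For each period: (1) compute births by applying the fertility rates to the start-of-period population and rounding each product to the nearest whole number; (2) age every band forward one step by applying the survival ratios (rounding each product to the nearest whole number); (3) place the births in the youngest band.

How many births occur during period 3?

367

Call the bands 1 to 7, youngest first.
Period 1:
Births: 10100 * 0.174 = 1757
Band 2: 2200 * 0.988 = 2174
Band 3: 15300 * 0.97 = 14841
Band 4: 10100 * 0.98 = 9898
Band 5: 11600 * 0.978 = 11345
Band 6: 5400 * 0.969 = 5233
Band 7: 7700 * 0.976 + 7300 * 0.666 = 7515 + 4862 = 12377
→ [1757, 2174, 14841, 9898, 11345, 5233, 12377]
Period 2:
Births: 14841 * 0.174 = 2582
Band 2: 1757 * 0.988 = 1736
Band 3: 2174 * 0.97 = 2109
Band 4: 14841 * 0.98 = 14544
Band 5: 9898 * 0.978 = 9680
Band 6: 11345 * 0.969 = 10993
Band 7: 5233 * 0.976 + 12377 * 0.666 = 5107 + 8243 = 13350
→ [2582, 1736, 2109, 14544, 9680, 10993, 13350]
Period 3:
Births: 2109 * 0.174 = 367
Band 2: 2582 * 0.988 = 2551
Band 3: 1736 * 0.97 = 1684
Band 4: 2109 * 0.98 = 2067
Band 5: 14544 * 0.978 = 14224
Band 6: 9680 * 0.969 = 9380
Band 7: 10993 * 0.976 + 13350 * 0.666 = 10729 + 8891 = 19620
→ [367, 2551, 1684, 2067, 14224, 9380, 19620]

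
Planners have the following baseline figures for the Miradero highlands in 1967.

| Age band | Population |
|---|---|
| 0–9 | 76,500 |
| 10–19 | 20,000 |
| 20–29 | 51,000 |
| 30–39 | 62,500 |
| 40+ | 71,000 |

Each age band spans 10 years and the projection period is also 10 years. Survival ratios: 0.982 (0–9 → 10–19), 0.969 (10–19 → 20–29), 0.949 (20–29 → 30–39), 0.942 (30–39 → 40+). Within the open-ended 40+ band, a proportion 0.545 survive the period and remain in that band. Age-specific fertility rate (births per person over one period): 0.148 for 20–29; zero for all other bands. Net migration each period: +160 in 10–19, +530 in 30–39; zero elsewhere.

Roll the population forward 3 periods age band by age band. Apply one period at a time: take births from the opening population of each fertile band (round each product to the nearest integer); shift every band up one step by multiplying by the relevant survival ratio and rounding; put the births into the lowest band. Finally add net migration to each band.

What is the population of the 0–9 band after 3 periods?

10796

Call the groups 1 to 5, youngest first.
[period 1]
Births: 51000 × 0.148 = 7548
Group 2: 76500 × 0.982 = 75123
Group 3: 20000 × 0.969 = 19380
Group 4: 51000 × 0.949 = 48399
Group 5: 62500 × 0.942 + 71000 × 0.545 = 58875 + 38695 = 97570
Net migration: Group 2 + 160 → 75283; Group 4 + 530 → 48929
Giving 7548 / 75283 / 19380 / 48929 / 97570.
[period 2]
Births: 19380 × 0.148 = 2868
Group 2: 7548 × 0.982 = 7412
Group 3: 75283 × 0.969 = 72949
Group 4: 19380 × 0.949 = 18392
Group 5: 48929 × 0.942 + 97570 × 0.545 = 46091 + 53176 = 99267
Net migration: Group 2 + 160 → 7572; Group 4 + 530 → 18922
Giving 2868 / 7572 / 72949 / 18922 / 99267.
[period 3]
Births: 72949 × 0.148 = 10796
Group 2: 2868 × 0.982 = 2816
Group 3: 7572 × 0.969 = 7337
Group 4: 72949 × 0.949 = 69229
Group 5: 18922 × 0.942 + 99267 × 0.545 = 17825 + 54101 = 71926
Net migration: Group 2 + 160 → 2976; Group 4 + 530 → 69759
Giving 10796 / 2976 / 7337 / 69759 / 71926.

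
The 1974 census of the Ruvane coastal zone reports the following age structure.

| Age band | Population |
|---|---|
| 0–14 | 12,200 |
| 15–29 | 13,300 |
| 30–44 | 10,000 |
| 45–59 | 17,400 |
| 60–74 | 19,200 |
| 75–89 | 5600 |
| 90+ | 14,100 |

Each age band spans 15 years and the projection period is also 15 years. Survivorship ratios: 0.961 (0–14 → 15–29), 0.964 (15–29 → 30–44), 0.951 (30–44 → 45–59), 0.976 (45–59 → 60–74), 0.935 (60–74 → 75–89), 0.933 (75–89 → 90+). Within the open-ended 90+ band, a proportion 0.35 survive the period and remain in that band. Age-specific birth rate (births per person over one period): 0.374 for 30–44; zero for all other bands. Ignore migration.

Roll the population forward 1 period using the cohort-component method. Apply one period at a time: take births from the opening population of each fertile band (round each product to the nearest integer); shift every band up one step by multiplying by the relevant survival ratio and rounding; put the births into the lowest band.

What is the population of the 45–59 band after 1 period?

9510

After projecting period 1:
Births: 10000 × 0.374 = 3740
15–29: 12200 × 0.961 = 11724
30–44: 13300 × 0.964 = 12821
45–59: 10000 × 0.951 = 9510
60–74: 17400 × 0.976 = 16982
75–89: 19200 × 0.935 = 17952
90+: 5600 × 0.933 + 14100 × 0.35 = 5225 + 4935 = 10160
→ [3740, 11724, 12821, 9510, 16982, 17952, 10160]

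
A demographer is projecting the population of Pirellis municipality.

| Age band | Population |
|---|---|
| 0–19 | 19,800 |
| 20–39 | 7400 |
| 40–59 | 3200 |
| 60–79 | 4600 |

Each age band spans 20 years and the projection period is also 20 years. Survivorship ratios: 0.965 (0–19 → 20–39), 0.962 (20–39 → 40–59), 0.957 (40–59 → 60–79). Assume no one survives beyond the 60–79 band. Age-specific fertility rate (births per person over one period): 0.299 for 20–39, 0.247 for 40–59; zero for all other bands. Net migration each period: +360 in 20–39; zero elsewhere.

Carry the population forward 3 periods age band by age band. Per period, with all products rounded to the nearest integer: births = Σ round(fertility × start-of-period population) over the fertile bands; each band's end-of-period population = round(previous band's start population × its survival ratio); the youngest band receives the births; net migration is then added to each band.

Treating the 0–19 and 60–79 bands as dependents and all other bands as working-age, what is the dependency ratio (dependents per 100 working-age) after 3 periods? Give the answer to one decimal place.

Let band 1 be 0–19 through band 4 = 60–79.
— Period 1 —
Births: 7400 × 0.299 = 2213  |  3200 × 0.247 = 790 ⇒ total 3003
Band 2: 19800 × 0.965 = 19107
Band 3: 7400 × 0.962 = 7119
Band 4: 3200 × 0.957 = 3062
Net migration: Band 2 + 360 → 19467
Population now: 0–19=3003, 20–39=19467, 40–59=7119, 60–79=3062
— Period 2 —
Births: 19467 × 0.299 = 5821  |  7119 × 0.247 = 1758 ⇒ total 7579
Band 2: 3003 × 0.965 = 2898
Band 3: 19467 × 0.962 = 18727
Band 4: 7119 × 0.957 = 6813
Net migration: Band 2 + 360 → 3258
Population now: 0–19=7579, 20–39=3258, 40–59=18727, 60–79=6813
— Period 3 —
Births: 3258 × 0.299 = 974  |  18727 × 0.247 = 4626 ⇒ total 5600
Band 2: 7579 × 0.965 = 7314
Band 3: 3258 × 0.962 = 3134
Band 4: 18727 × 0.957 = 17922
Net migration: Band 2 + 360 → 7674
Population now: 0–19=5600, 20–39=7674, 40–59=3134, 60–79=17922
Dependents (band 0–19 + band 60–79) = 5600 + 17922 = 23522; working-age = 10808; ratio = 23522/10808 × 100 = 217.6

217.6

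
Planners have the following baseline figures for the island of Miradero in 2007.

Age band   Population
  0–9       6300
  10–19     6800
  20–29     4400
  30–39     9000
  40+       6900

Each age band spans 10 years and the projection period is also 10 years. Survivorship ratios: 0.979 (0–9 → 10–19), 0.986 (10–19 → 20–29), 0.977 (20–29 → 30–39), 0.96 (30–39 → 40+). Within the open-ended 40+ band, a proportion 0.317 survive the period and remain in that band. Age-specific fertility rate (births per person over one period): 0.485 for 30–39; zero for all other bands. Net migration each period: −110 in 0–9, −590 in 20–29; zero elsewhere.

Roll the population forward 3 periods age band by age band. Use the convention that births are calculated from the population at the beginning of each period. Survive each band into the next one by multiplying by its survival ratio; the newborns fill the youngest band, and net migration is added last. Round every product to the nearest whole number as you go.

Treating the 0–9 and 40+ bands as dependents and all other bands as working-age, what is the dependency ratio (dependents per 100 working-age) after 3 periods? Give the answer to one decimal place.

100.9

Call the groups 1 to 5, youngest first.
Period 1.
Births: 9000 * 0.485 = 4365
Group 2: 6300 * 0.979 = 6168
Group 3: 6800 * 0.986 = 6705
Group 4: 4400 * 0.977 = 4299
Group 5: 9000 * 0.96 + 6900 * 0.317 = 8640 + 2187 = 10827
Net migration: Group 1 − 110 → 4255; Group 3 − 590 → 6115
End of period: [4255, 6168, 6115, 4299, 10827]
Period 2.
Births: 4299 * 0.485 = 2085
Group 2: 4255 * 0.979 = 4166
Group 3: 6168 * 0.986 = 6082
Group 4: 6115 * 0.977 = 5974
Group 5: 4299 * 0.96 + 10827 * 0.317 = 4127 + 3432 = 7559
Net migration: Group 1 − 110 → 1975; Group 3 − 590 → 5492
End of period: [1975, 4166, 5492, 5974, 7559]
Period 3.
Births: 5974 * 0.485 = 2897
Group 2: 1975 * 0.979 = 1934
Group 3: 4166 * 0.986 = 4108
Group 4: 5492 * 0.977 = 5366
Group 5: 5974 * 0.96 + 7559 * 0.317 = 5735 + 2396 = 8131
Net migration: Group 1 − 110 → 2787; Group 3 − 590 → 3518
End of period: [2787, 1934, 3518, 5366, 8131]
Dependents (band 0–9 + band 40+) = 2787 + 8131 = 10918; working-age = 10818; ratio = 10918/10818 × 100 = 100.9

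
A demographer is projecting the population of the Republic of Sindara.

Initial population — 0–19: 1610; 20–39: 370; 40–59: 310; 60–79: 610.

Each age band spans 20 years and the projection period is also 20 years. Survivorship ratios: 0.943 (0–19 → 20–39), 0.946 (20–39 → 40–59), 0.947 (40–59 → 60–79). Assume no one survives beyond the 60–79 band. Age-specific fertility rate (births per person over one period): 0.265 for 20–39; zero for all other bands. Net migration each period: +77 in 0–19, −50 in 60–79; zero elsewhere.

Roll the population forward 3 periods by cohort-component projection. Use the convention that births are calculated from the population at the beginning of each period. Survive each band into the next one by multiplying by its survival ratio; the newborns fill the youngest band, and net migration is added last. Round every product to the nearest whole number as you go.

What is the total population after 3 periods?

2039

After projecting period 1:
Births: 370 × 0.265 = 98
20–39: 1610 × 0.943 = 1518
40–59: 370 × 0.946 = 350
60–79: 310 × 0.947 = 294
Net migration: 0–19 + 77 → 175; 60–79 − 50 → 244
Giving 175 / 1518 / 350 / 244.
After projecting period 2:
Births: 1518 × 0.265 = 402
20–39: 175 × 0.943 = 165
40–59: 1518 × 0.946 = 1436
60–79: 350 × 0.947 = 331
Net migration: 0–19 + 77 → 479; 60–79 − 50 → 281
Giving 479 / 165 / 1436 / 281.
After projecting period 3:
Births: 165 × 0.265 = 44
20–39: 479 × 0.943 = 452
40–59: 165 × 0.946 = 156
60–79: 1436 × 0.947 = 1360
Net migration: 0–19 + 77 → 121; 60–79 − 50 → 1310
Giving 121 / 452 / 156 / 1310.
Total after period 3: 121 + 452 + 156 + 1310 = 2039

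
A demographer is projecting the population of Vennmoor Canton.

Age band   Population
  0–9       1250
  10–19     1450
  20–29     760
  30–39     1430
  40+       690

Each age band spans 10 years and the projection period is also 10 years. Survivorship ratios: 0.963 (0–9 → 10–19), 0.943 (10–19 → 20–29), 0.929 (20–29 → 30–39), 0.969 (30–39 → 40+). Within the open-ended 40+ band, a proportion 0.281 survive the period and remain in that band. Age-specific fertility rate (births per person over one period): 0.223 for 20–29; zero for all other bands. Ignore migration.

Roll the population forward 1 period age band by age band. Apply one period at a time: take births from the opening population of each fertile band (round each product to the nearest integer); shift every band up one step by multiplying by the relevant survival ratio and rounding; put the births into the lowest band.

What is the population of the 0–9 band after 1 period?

After projecting period 1:
Births: 760 × 0.223 = 169
10–19: 1250 × 0.963 = 1204
20–29: 1450 × 0.943 = 1367
30–39: 760 × 0.929 = 706
40+: 1430 × 0.969 + 690 × 0.281 = 1386 + 194 = 1580
→ [169, 1204, 1367, 706, 1580]

169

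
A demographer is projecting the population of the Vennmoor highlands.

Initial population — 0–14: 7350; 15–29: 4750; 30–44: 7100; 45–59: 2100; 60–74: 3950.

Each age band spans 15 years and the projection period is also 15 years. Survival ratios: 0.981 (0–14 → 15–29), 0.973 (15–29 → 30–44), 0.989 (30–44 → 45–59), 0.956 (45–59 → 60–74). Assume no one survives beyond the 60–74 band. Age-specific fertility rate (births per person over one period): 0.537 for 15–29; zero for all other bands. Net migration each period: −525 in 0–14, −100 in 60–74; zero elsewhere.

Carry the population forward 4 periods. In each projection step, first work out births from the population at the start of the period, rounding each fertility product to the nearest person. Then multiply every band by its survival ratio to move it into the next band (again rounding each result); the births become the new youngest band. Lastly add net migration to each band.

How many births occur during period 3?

1068

(Groups numbered youngest = 1 to oldest = 5.)
[period 1]
Births: 4750 × 0.537 = 2551
Group 2: 7350 × 0.981 = 7210
Group 3: 4750 × 0.973 = 4622
Group 4: 7100 × 0.989 = 7022
Group 5: 2100 × 0.956 = 2008
Net migration: Group 1 − 525 → 2026; Group 5 − 100 → 1908
→ [2026, 7210, 4622, 7022, 1908]
[period 2]
Births: 7210 × 0.537 = 3872
Group 2: 2026 × 0.981 = 1988
Group 3: 7210 × 0.973 = 7015
Group 4: 4622 × 0.989 = 4571
Group 5: 7022 × 0.956 = 6713
Net migration: Group 1 − 525 → 3347; Group 5 − 100 → 6613
→ [3347, 1988, 7015, 4571, 6613]
[period 3]
Births: 1988 × 0.537 = 1068
Group 2: 3347 × 0.981 = 3283
Group 3: 1988 × 0.973 = 1934
Group 4: 7015 × 0.989 = 6938
Group 5: 4571 × 0.956 = 4370
Net migration: Group 1 − 525 → 543; Group 5 − 100 → 4270
→ [543, 3283, 1934, 6938, 4270]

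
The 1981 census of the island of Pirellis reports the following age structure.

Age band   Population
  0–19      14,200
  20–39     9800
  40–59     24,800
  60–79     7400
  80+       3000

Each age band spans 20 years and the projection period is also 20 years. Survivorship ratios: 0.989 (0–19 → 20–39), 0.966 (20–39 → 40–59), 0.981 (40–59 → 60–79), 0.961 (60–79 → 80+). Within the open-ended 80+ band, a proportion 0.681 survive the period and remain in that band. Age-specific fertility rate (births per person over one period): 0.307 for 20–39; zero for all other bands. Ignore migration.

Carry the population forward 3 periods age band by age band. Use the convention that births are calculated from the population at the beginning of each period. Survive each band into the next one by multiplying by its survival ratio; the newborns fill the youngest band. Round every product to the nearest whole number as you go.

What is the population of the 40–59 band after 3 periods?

Period 1:
Births: 9800 × 0.307 = 3009
20–39: 14200 × 0.989 = 14044
40–59: 9800 × 0.966 = 9467
60–79: 24800 × 0.981 = 24329
80+: 7400 × 0.961 + 3000 × 0.681 = 7111 + 2043 = 9154
Giving 3009 / 14044 / 9467 / 24329 / 9154.
Period 2:
Births: 14044 × 0.307 = 4312
20–39: 3009 × 0.989 = 2976
40–59: 14044 × 0.966 = 13567
60–79: 9467 × 0.981 = 9287
80+: 24329 × 0.961 + 9154 × 0.681 = 23380 + 6234 = 29614
Giving 4312 / 2976 / 13567 / 9287 / 29614.
Period 3:
Births: 2976 × 0.307 = 914
20–39: 4312 × 0.989 = 4265
40–59: 2976 × 0.966 = 2875
60–79: 13567 × 0.981 = 13309
80+: 9287 × 0.961 + 29614 × 0.681 = 8925 + 20167 = 29092
Giving 914 / 4265 / 2875 / 13309 / 29092.

2875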